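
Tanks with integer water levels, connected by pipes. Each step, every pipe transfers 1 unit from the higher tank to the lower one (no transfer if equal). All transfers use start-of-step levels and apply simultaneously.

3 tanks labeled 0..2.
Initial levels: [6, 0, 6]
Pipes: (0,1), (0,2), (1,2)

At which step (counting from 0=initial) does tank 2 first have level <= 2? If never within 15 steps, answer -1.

Answer: -1

Derivation:
Step 1: flows [0->1,0=2,2->1] -> levels [5 2 5]
Step 2: flows [0->1,0=2,2->1] -> levels [4 4 4]
Step 3: flows [0=1,0=2,1=2] -> levels [4 4 4]
  -> stable; tank 2 stays at 4 > 2
Tank 2 never reaches <=2 within 15 steps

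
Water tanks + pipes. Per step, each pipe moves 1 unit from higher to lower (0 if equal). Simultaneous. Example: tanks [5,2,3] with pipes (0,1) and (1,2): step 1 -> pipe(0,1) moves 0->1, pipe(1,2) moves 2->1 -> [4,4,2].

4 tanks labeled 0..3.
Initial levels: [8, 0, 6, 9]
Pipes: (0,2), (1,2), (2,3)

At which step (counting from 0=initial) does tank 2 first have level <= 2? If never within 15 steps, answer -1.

Answer: -1

Derivation:
Step 1: flows [0->2,2->1,3->2] -> levels [7 1 7 8]
Step 2: flows [0=2,2->1,3->2] -> levels [7 2 7 7]
Step 3: flows [0=2,2->1,2=3] -> levels [7 3 6 7]
Step 4: flows [0->2,2->1,3->2] -> levels [6 4 7 6]
Step 5: flows [2->0,2->1,2->3] -> levels [7 5 4 7]
Step 6: flows [0->2,1->2,3->2] -> levels [6 4 7 6]
  -> period-2 cycle (repeats step 4); tank 2 never drops to <=2
Tank 2 never reaches <=2 within 15 steps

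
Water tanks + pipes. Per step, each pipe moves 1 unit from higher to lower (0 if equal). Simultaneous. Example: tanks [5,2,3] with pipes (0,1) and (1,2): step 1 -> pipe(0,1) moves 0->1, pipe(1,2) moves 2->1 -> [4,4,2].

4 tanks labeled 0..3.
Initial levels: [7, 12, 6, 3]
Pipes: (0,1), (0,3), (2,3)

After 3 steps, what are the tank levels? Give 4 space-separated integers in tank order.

Step 1: flows [1->0,0->3,2->3] -> levels [7 11 5 5]
Step 2: flows [1->0,0->3,2=3] -> levels [7 10 5 6]
Step 3: flows [1->0,0->3,3->2] -> levels [7 9 6 6]

Answer: 7 9 6 6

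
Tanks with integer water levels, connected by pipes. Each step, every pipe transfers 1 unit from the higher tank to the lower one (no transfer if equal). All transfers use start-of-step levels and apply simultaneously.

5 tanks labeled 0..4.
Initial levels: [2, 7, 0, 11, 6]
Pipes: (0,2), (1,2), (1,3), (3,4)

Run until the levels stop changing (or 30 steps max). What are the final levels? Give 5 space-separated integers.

Answer: 5 6 4 5 6

Derivation:
Step 1: flows [0->2,1->2,3->1,3->4] -> levels [1 7 2 9 7]
Step 2: flows [2->0,1->2,3->1,3->4] -> levels [2 7 2 7 8]
Step 3: flows [0=2,1->2,1=3,4->3] -> levels [2 6 3 8 7]
Step 4: flows [2->0,1->2,3->1,3->4] -> levels [3 6 3 6 8]
Step 5: flows [0=2,1->2,1=3,4->3] -> levels [3 5 4 7 7]
Step 6: flows [2->0,1->2,3->1,3=4] -> levels [4 5 4 6 7]
Step 7: flows [0=2,1->2,3->1,4->3] -> levels [4 5 5 6 6]
Step 8: flows [2->0,1=2,3->1,3=4] -> levels [5 6 4 5 6]
Step 9: flows [0->2,1->2,1->3,4->3] -> levels [4 4 6 7 5]
Step 10: flows [2->0,2->1,3->1,3->4] -> levels [5 6 4 5 6]
  -> period-2 cycle: step 10 state = step 8 state; never stabilizes
  -> state at step 30: (30-8) mod 2 = 0, same as step 8 -> [5 6 4 5 6]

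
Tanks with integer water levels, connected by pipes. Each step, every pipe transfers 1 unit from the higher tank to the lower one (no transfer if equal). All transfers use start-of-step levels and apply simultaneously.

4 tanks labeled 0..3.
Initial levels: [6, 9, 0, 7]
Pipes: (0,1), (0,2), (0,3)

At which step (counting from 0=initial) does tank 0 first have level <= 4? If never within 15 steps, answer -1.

Step 1: flows [1->0,0->2,3->0] -> levels [7 8 1 6]
Step 2: flows [1->0,0->2,0->3] -> levels [6 7 2 7]
Step 3: flows [1->0,0->2,3->0] -> levels [7 6 3 6]
Step 4: flows [0->1,0->2,0->3] -> levels [4 7 4 7]
Tank 0 first reaches <=4 at step 4

Answer: 4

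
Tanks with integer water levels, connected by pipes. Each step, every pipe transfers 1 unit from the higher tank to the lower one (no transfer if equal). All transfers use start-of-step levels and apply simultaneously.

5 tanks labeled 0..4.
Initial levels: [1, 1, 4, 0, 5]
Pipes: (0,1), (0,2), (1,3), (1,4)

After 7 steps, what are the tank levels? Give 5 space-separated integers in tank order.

Answer: 3 1 2 2 3

Derivation:
Step 1: flows [0=1,2->0,1->3,4->1] -> levels [2 1 3 1 4]
Step 2: flows [0->1,2->0,1=3,4->1] -> levels [2 3 2 1 3]
Step 3: flows [1->0,0=2,1->3,1=4] -> levels [3 1 2 2 3]
Step 4: flows [0->1,0->2,3->1,4->1] -> levels [1 4 3 1 2]
Step 5: flows [1->0,2->0,1->3,1->4] -> levels [3 1 2 2 3]
  -> period-2 cycle: step 5 state = step 3 state
  -> state at step 7: (7-3) mod 2 = 0, same as step 3 -> [3 1 2 2 3]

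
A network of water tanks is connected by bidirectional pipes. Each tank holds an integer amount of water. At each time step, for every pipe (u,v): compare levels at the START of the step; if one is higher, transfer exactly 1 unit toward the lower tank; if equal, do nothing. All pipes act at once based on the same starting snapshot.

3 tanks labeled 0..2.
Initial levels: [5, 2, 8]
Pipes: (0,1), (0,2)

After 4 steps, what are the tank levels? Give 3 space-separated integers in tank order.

Step 1: flows [0->1,2->0] -> levels [5 3 7]
Step 2: flows [0->1,2->0] -> levels [5 4 6]
Step 3: flows [0->1,2->0] -> levels [5 5 5]
Step 4: flows [0=1,0=2] -> levels [5 5 5]

Answer: 5 5 5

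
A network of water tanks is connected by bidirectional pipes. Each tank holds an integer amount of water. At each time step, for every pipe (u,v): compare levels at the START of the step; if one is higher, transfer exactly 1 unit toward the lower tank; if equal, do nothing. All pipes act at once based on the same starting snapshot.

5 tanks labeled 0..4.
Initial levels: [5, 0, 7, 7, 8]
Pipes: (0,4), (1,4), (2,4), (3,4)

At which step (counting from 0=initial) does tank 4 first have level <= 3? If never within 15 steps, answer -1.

Answer: 6

Derivation:
Step 1: flows [4->0,4->1,4->2,4->3] -> levels [6 1 8 8 4]
Step 2: flows [0->4,4->1,2->4,3->4] -> levels [5 2 7 7 6]
Step 3: flows [4->0,4->1,2->4,3->4] -> levels [6 3 6 6 6]
Step 4: flows [0=4,4->1,2=4,3=4] -> levels [6 4 6 6 5]
Step 5: flows [0->4,4->1,2->4,3->4] -> levels [5 5 5 5 7]
Step 6: flows [4->0,4->1,4->2,4->3] -> levels [6 6 6 6 3]
Tank 4 first reaches <=3 at step 6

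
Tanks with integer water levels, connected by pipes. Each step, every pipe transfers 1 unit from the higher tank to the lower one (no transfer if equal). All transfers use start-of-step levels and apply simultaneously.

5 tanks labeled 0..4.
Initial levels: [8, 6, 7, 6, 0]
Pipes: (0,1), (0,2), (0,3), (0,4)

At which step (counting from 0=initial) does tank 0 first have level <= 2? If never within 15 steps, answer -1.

Answer: -1

Derivation:
Step 1: flows [0->1,0->2,0->3,0->4] -> levels [4 7 8 7 1]
Step 2: flows [1->0,2->0,3->0,0->4] -> levels [6 6 7 6 2]
Step 3: flows [0=1,2->0,0=3,0->4] -> levels [6 6 6 6 3]
Step 4: flows [0=1,0=2,0=3,0->4] -> levels [5 6 6 6 4]
Step 5: flows [1->0,2->0,3->0,0->4] -> levels [7 5 5 5 5]
Step 6: flows [0->1,0->2,0->3,0->4] -> levels [3 6 6 6 6]
Step 7: flows [1->0,2->0,3->0,4->0] -> levels [7 5 5 5 5]
  -> period-2 cycle (repeats step 5); tank 0 never drops to <=2
Tank 0 never reaches <=2 within 15 steps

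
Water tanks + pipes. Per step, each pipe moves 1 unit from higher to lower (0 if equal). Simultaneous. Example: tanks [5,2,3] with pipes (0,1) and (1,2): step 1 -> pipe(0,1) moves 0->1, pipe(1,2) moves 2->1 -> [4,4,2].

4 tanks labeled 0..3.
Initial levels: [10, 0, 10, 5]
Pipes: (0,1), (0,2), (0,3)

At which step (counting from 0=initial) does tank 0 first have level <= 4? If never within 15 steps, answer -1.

Answer: 7

Derivation:
Step 1: flows [0->1,0=2,0->3] -> levels [8 1 10 6]
Step 2: flows [0->1,2->0,0->3] -> levels [7 2 9 7]
Step 3: flows [0->1,2->0,0=3] -> levels [7 3 8 7]
Step 4: flows [0->1,2->0,0=3] -> levels [7 4 7 7]
Step 5: flows [0->1,0=2,0=3] -> levels [6 5 7 7]
Step 6: flows [0->1,2->0,3->0] -> levels [7 6 6 6]
Step 7: flows [0->1,0->2,0->3] -> levels [4 7 7 7]
Tank 0 first reaches <=4 at step 7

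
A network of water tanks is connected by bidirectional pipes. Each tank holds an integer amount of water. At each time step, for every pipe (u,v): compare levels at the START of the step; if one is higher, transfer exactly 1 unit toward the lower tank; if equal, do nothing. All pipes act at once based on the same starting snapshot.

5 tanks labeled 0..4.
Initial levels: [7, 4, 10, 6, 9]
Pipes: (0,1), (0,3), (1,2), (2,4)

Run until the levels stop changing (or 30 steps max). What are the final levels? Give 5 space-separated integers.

Answer: 8 6 9 6 7

Derivation:
Step 1: flows [0->1,0->3,2->1,2->4] -> levels [5 6 8 7 10]
Step 2: flows [1->0,3->0,2->1,4->2] -> levels [7 6 8 6 9]
Step 3: flows [0->1,0->3,2->1,4->2] -> levels [5 8 8 7 8]
Step 4: flows [1->0,3->0,1=2,2=4] -> levels [7 7 8 6 8]
Step 5: flows [0=1,0->3,2->1,2=4] -> levels [6 8 7 7 8]
Step 6: flows [1->0,3->0,1->2,4->2] -> levels [8 6 9 6 7]
Step 7: flows [0->1,0->3,2->1,2->4] -> levels [6 8 7 7 8]
  -> period-2 cycle: step 7 state = step 5 state; never stabilizes
  -> state at step 30: (30-5) mod 2 = 1, same as step 6 -> [8 6 9 6 7]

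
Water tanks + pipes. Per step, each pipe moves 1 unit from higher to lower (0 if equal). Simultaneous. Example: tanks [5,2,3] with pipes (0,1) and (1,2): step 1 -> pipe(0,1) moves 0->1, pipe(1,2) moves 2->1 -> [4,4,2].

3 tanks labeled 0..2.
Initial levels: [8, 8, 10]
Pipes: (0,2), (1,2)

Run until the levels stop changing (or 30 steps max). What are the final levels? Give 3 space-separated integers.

Answer: 8 8 10

Derivation:
Step 1: flows [2->0,2->1] -> levels [9 9 8]
Step 2: flows [0->2,1->2] -> levels [8 8 10]
  -> period-2 cycle: step 2 state = step 0 state; never stabilizes
  -> state at step 30: (30-0) mod 2 = 0, same as step 0 -> [8 8 10]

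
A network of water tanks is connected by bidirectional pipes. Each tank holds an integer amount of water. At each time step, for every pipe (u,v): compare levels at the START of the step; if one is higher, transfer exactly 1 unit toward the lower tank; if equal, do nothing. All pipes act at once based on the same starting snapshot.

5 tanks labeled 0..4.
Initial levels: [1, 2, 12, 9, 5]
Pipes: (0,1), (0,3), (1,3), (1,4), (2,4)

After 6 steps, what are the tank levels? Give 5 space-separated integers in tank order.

Answer: 4 7 7 5 6

Derivation:
Step 1: flows [1->0,3->0,3->1,4->1,2->4] -> levels [3 3 11 7 5]
Step 2: flows [0=1,3->0,3->1,4->1,2->4] -> levels [4 5 10 5 5]
Step 3: flows [1->0,3->0,1=3,1=4,2->4] -> levels [6 4 9 4 6]
Step 4: flows [0->1,0->3,1=3,4->1,2->4] -> levels [4 6 8 5 6]
Step 5: flows [1->0,3->0,1->3,1=4,2->4] -> levels [6 4 7 5 7]
Step 6: flows [0->1,0->3,3->1,4->1,2=4] -> levels [4 7 7 5 6]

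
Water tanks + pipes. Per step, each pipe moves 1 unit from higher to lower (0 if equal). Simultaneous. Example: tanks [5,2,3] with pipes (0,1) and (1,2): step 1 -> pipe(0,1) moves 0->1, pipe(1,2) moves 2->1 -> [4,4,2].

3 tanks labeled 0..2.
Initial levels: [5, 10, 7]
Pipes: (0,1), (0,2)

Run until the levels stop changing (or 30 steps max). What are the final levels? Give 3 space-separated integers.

Step 1: flows [1->0,2->0] -> levels [7 9 6]
Step 2: flows [1->0,0->2] -> levels [7 8 7]
Step 3: flows [1->0,0=2] -> levels [8 7 7]
Step 4: flows [0->1,0->2] -> levels [6 8 8]
Step 5: flows [1->0,2->0] -> levels [8 7 7]
  -> period-2 cycle: step 5 state = step 3 state; never stabilizes
  -> state at step 30: (30-3) mod 2 = 1, same as step 4 -> [6 8 8]

Answer: 6 8 8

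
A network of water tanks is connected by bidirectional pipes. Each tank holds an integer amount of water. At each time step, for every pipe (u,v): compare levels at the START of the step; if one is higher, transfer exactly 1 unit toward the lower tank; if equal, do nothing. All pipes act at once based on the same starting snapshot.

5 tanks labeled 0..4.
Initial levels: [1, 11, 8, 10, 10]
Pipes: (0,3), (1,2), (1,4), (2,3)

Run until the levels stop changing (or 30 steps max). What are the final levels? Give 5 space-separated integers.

Step 1: flows [3->0,1->2,1->4,3->2] -> levels [2 9 10 8 11]
Step 2: flows [3->0,2->1,4->1,2->3] -> levels [3 11 8 8 10]
Step 3: flows [3->0,1->2,1->4,2=3] -> levels [4 9 9 7 11]
Step 4: flows [3->0,1=2,4->1,2->3] -> levels [5 10 8 7 10]
Step 5: flows [3->0,1->2,1=4,2->3] -> levels [6 9 8 7 10]
Step 6: flows [3->0,1->2,4->1,2->3] -> levels [7 9 8 7 9]
Step 7: flows [0=3,1->2,1=4,2->3] -> levels [7 8 8 8 9]
Step 8: flows [3->0,1=2,4->1,2=3] -> levels [8 9 8 7 8]
Step 9: flows [0->3,1->2,1->4,2->3] -> levels [7 7 8 9 9]
Step 10: flows [3->0,2->1,4->1,3->2] -> levels [8 9 8 7 8]
  -> period-2 cycle: step 10 state = step 8 state; never stabilizes
  -> state at step 30: (30-8) mod 2 = 0, same as step 8 -> [8 9 8 7 8]

Answer: 8 9 8 7 8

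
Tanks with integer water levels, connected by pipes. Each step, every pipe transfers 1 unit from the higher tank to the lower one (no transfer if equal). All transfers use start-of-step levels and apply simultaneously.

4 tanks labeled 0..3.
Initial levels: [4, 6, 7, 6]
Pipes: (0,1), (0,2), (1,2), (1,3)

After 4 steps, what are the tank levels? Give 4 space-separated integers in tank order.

Answer: 6 4 7 6

Derivation:
Step 1: flows [1->0,2->0,2->1,1=3] -> levels [6 6 5 6]
Step 2: flows [0=1,0->2,1->2,1=3] -> levels [5 5 7 6]
Step 3: flows [0=1,2->0,2->1,3->1] -> levels [6 7 5 5]
Step 4: flows [1->0,0->2,1->2,1->3] -> levels [6 4 7 6]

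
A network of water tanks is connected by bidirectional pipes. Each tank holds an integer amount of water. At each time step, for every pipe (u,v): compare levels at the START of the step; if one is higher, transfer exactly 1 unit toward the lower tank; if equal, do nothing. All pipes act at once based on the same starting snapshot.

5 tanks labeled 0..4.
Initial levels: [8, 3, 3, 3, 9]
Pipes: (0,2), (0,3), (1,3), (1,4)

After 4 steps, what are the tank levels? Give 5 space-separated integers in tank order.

Answer: 4 5 5 6 6

Derivation:
Step 1: flows [0->2,0->3,1=3,4->1] -> levels [6 4 4 4 8]
Step 2: flows [0->2,0->3,1=3,4->1] -> levels [4 5 5 5 7]
Step 3: flows [2->0,3->0,1=3,4->1] -> levels [6 6 4 4 6]
Step 4: flows [0->2,0->3,1->3,1=4] -> levels [4 5 5 6 6]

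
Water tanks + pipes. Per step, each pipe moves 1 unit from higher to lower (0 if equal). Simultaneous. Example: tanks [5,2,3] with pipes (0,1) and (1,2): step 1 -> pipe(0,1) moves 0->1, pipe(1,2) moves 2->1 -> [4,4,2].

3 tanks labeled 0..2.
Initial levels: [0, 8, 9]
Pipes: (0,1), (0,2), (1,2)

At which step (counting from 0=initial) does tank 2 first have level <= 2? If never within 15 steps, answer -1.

Step 1: flows [1->0,2->0,2->1] -> levels [2 8 7]
Step 2: flows [1->0,2->0,1->2] -> levels [4 6 7]
Step 3: flows [1->0,2->0,2->1] -> levels [6 6 5]
Step 4: flows [0=1,0->2,1->2] -> levels [5 5 7]
Step 5: flows [0=1,2->0,2->1] -> levels [6 6 5]
  -> period-2 cycle (repeats step 3); tank 2 never drops to <=2
Tank 2 never reaches <=2 within 15 steps

Answer: -1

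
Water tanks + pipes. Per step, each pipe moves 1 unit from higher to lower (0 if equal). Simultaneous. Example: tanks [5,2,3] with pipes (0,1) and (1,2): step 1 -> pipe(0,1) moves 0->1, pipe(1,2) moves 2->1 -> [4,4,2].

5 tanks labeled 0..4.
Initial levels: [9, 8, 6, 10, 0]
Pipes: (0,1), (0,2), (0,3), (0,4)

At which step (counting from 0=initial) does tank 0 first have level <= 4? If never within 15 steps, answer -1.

Answer: 5

Derivation:
Step 1: flows [0->1,0->2,3->0,0->4] -> levels [7 9 7 9 1]
Step 2: flows [1->0,0=2,3->0,0->4] -> levels [8 8 7 8 2]
Step 3: flows [0=1,0->2,0=3,0->4] -> levels [6 8 8 8 3]
Step 4: flows [1->0,2->0,3->0,0->4] -> levels [8 7 7 7 4]
Step 5: flows [0->1,0->2,0->3,0->4] -> levels [4 8 8 8 5]
Tank 0 first reaches <=4 at step 5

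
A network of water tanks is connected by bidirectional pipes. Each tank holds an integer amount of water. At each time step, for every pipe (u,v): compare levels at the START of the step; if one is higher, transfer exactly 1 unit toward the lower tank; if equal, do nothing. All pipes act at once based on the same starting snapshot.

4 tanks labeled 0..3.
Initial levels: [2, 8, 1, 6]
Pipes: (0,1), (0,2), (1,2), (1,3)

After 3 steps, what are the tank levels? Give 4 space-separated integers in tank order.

Answer: 3 4 5 5

Derivation:
Step 1: flows [1->0,0->2,1->2,1->3] -> levels [2 5 3 7]
Step 2: flows [1->0,2->0,1->2,3->1] -> levels [4 4 3 6]
Step 3: flows [0=1,0->2,1->2,3->1] -> levels [3 4 5 5]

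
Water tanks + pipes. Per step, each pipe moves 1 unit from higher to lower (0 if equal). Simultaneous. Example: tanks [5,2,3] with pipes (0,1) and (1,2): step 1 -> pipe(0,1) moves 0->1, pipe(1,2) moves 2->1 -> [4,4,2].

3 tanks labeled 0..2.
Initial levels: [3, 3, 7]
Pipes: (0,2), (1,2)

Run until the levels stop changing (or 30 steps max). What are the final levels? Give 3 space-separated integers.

Step 1: flows [2->0,2->1] -> levels [4 4 5]
Step 2: flows [2->0,2->1] -> levels [5 5 3]
Step 3: flows [0->2,1->2] -> levels [4 4 5]
  -> period-2 cycle: step 3 state = step 1 state; never stabilizes
  -> state at step 30: (30-1) mod 2 = 1, same as step 2 -> [5 5 3]

Answer: 5 5 3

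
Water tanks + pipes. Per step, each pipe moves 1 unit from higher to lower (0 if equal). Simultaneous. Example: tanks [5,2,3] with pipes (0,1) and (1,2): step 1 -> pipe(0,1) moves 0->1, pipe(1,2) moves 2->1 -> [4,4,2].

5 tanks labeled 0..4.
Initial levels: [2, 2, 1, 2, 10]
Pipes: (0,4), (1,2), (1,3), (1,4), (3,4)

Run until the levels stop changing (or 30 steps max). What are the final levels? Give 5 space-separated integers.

Step 1: flows [4->0,1->2,1=3,4->1,4->3] -> levels [3 2 2 3 7]
Step 2: flows [4->0,1=2,3->1,4->1,4->3] -> levels [4 4 2 3 4]
Step 3: flows [0=4,1->2,1->3,1=4,4->3] -> levels [4 2 3 5 3]
Step 4: flows [0->4,2->1,3->1,4->1,3->4] -> levels [3 5 2 3 4]
Step 5: flows [4->0,1->2,1->3,1->4,4->3] -> levels [4 2 3 5 3]
  -> period-2 cycle: step 5 state = step 3 state; never stabilizes
  -> state at step 30: (30-3) mod 2 = 1, same as step 4 -> [3 5 2 3 4]

Answer: 3 5 2 3 4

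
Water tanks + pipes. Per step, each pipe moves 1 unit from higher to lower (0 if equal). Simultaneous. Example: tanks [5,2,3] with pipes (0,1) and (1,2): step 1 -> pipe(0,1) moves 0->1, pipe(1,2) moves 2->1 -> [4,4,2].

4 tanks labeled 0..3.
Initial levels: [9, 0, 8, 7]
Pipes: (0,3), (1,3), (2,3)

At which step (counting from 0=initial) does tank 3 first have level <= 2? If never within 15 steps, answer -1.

Answer: -1

Derivation:
Step 1: flows [0->3,3->1,2->3] -> levels [8 1 7 8]
Step 2: flows [0=3,3->1,3->2] -> levels [8 2 8 6]
Step 3: flows [0->3,3->1,2->3] -> levels [7 3 7 7]
Step 4: flows [0=3,3->1,2=3] -> levels [7 4 7 6]
Step 5: flows [0->3,3->1,2->3] -> levels [6 5 6 7]
Step 6: flows [3->0,3->1,3->2] -> levels [7 6 7 4]
Step 7: flows [0->3,1->3,2->3] -> levels [6 5 6 7]
  -> period-2 cycle (repeats step 5); tank 3 never drops to <=2
Tank 3 never reaches <=2 within 15 steps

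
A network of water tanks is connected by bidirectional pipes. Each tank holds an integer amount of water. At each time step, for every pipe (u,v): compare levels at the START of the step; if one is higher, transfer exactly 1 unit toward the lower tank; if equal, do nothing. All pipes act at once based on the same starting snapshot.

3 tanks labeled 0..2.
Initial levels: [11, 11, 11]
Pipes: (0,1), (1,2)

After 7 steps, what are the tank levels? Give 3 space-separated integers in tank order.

Answer: 11 11 11

Derivation:
Step 1: flows [0=1,1=2] -> levels [11 11 11]
  -> stable; steps 2..7 unchanged -> [11 11 11]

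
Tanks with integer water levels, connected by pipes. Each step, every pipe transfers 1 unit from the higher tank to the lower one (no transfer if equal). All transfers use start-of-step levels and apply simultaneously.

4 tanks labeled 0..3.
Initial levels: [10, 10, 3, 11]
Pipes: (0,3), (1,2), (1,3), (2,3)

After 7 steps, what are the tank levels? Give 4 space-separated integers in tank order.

Step 1: flows [3->0,1->2,3->1,3->2] -> levels [11 10 5 8]
Step 2: flows [0->3,1->2,1->3,3->2] -> levels [10 8 7 9]
Step 3: flows [0->3,1->2,3->1,3->2] -> levels [9 8 9 8]
Step 4: flows [0->3,2->1,1=3,2->3] -> levels [8 9 7 10]
Step 5: flows [3->0,1->2,3->1,3->2] -> levels [9 9 9 7]
Step 6: flows [0->3,1=2,1->3,2->3] -> levels [8 8 8 10]
Step 7: flows [3->0,1=2,3->1,3->2] -> levels [9 9 9 7]

Answer: 9 9 9 7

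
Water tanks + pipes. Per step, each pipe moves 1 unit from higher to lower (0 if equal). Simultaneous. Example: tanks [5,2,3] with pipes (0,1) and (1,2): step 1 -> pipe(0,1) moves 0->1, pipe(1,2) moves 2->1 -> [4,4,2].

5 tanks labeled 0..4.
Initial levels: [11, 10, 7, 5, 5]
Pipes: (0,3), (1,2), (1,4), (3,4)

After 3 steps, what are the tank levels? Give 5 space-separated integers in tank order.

Step 1: flows [0->3,1->2,1->4,3=4] -> levels [10 8 8 6 6]
Step 2: flows [0->3,1=2,1->4,3=4] -> levels [9 7 8 7 7]
Step 3: flows [0->3,2->1,1=4,3=4] -> levels [8 8 7 8 7]

Answer: 8 8 7 8 7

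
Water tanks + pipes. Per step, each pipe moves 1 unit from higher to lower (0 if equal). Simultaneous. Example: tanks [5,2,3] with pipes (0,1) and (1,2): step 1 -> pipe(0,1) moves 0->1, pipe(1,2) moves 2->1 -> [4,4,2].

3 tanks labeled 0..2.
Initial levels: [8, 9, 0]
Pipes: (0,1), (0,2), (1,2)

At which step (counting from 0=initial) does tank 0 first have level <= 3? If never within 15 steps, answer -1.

Answer: -1

Derivation:
Step 1: flows [1->0,0->2,1->2] -> levels [8 7 2]
Step 2: flows [0->1,0->2,1->2] -> levels [6 7 4]
Step 3: flows [1->0,0->2,1->2] -> levels [6 5 6]
Step 4: flows [0->1,0=2,2->1] -> levels [5 7 5]
Step 5: flows [1->0,0=2,1->2] -> levels [6 5 6]
  -> period-2 cycle (repeats step 3); tank 0 never drops to <=3
Tank 0 never reaches <=3 within 15 steps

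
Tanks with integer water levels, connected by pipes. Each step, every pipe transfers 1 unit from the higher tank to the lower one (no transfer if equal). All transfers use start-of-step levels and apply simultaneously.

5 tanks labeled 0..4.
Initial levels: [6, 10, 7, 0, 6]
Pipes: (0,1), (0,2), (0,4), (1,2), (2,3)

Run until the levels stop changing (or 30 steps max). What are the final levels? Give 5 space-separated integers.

Answer: 4 6 7 5 7

Derivation:
Step 1: flows [1->0,2->0,0=4,1->2,2->3] -> levels [8 8 6 1 6]
Step 2: flows [0=1,0->2,0->4,1->2,2->3] -> levels [6 7 7 2 7]
Step 3: flows [1->0,2->0,4->0,1=2,2->3] -> levels [9 6 5 3 6]
Step 4: flows [0->1,0->2,0->4,1->2,2->3] -> levels [6 6 6 4 7]
Step 5: flows [0=1,0=2,4->0,1=2,2->3] -> levels [7 6 5 5 6]
Step 6: flows [0->1,0->2,0->4,1->2,2=3] -> levels [4 6 7 5 7]
Step 7: flows [1->0,2->0,4->0,2->1,2->3] -> levels [7 6 4 6 6]
Step 8: flows [0->1,0->2,0->4,1->2,3->2] -> levels [4 6 7 5 7]
  -> period-2 cycle: step 8 state = step 6 state; never stabilizes
  -> state at step 30: (30-6) mod 2 = 0, same as step 6 -> [4 6 7 5 7]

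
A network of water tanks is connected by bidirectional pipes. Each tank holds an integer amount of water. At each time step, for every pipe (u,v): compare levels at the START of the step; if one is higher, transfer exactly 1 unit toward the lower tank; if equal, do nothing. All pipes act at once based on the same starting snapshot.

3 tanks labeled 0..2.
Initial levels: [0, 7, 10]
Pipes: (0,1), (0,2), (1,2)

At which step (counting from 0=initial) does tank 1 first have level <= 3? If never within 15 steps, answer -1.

Step 1: flows [1->0,2->0,2->1] -> levels [2 7 8]
Step 2: flows [1->0,2->0,2->1] -> levels [4 7 6]
Step 3: flows [1->0,2->0,1->2] -> levels [6 5 6]
Step 4: flows [0->1,0=2,2->1] -> levels [5 7 5]
Step 5: flows [1->0,0=2,1->2] -> levels [6 5 6]
  -> period-2 cycle (repeats step 3); tank 1 never drops to <=3
Tank 1 never reaches <=3 within 15 steps

Answer: -1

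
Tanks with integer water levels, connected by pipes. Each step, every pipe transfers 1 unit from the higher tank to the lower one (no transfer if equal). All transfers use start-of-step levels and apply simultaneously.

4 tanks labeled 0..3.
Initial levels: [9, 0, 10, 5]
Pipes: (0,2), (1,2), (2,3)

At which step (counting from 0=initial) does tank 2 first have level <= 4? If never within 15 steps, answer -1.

Answer: 6

Derivation:
Step 1: flows [2->0,2->1,2->3] -> levels [10 1 7 6]
Step 2: flows [0->2,2->1,2->3] -> levels [9 2 6 7]
Step 3: flows [0->2,2->1,3->2] -> levels [8 3 7 6]
Step 4: flows [0->2,2->1,2->3] -> levels [7 4 6 7]
Step 5: flows [0->2,2->1,3->2] -> levels [6 5 7 6]
Step 6: flows [2->0,2->1,2->3] -> levels [7 6 4 7]
Tank 2 first reaches <=4 at step 6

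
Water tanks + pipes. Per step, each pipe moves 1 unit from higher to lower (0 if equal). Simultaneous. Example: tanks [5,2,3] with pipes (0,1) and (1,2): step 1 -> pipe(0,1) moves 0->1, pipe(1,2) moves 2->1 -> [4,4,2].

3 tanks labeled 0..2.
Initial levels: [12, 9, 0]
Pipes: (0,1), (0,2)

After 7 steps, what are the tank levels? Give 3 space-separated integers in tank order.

Answer: 7 7 7

Derivation:
Step 1: flows [0->1,0->2] -> levels [10 10 1]
Step 2: flows [0=1,0->2] -> levels [9 10 2]
Step 3: flows [1->0,0->2] -> levels [9 9 3]
Step 4: flows [0=1,0->2] -> levels [8 9 4]
Step 5: flows [1->0,0->2] -> levels [8 8 5]
Step 6: flows [0=1,0->2] -> levels [7 8 6]
Step 7: flows [1->0,0->2] -> levels [7 7 7]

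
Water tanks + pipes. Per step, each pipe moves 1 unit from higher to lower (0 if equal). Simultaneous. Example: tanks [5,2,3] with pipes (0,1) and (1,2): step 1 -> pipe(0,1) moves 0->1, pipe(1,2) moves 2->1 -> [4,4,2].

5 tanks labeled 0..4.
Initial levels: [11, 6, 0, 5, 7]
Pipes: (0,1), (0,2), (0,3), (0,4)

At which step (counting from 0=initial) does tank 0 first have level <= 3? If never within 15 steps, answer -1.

Answer: 6

Derivation:
Step 1: flows [0->1,0->2,0->3,0->4] -> levels [7 7 1 6 8]
Step 2: flows [0=1,0->2,0->3,4->0] -> levels [6 7 2 7 7]
Step 3: flows [1->0,0->2,3->0,4->0] -> levels [8 6 3 6 6]
Step 4: flows [0->1,0->2,0->3,0->4] -> levels [4 7 4 7 7]
Step 5: flows [1->0,0=2,3->0,4->0] -> levels [7 6 4 6 6]
Step 6: flows [0->1,0->2,0->3,0->4] -> levels [3 7 5 7 7]
Tank 0 first reaches <=3 at step 6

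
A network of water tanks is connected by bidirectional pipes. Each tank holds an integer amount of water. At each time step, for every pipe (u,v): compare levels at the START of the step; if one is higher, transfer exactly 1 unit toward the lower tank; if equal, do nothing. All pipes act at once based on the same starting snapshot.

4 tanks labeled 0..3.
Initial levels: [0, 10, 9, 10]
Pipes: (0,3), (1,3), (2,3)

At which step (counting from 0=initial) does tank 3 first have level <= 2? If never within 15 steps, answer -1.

Step 1: flows [3->0,1=3,3->2] -> levels [1 10 10 8]
Step 2: flows [3->0,1->3,2->3] -> levels [2 9 9 9]
Step 3: flows [3->0,1=3,2=3] -> levels [3 9 9 8]
Step 4: flows [3->0,1->3,2->3] -> levels [4 8 8 9]
Step 5: flows [3->0,3->1,3->2] -> levels [5 9 9 6]
Step 6: flows [3->0,1->3,2->3] -> levels [6 8 8 7]
Step 7: flows [3->0,1->3,2->3] -> levels [7 7 7 8]
Step 8: flows [3->0,3->1,3->2] -> levels [8 8 8 5]
Step 9: flows [0->3,1->3,2->3] -> levels [7 7 7 8]
  -> period-2 cycle (repeats step 7); tank 3 never drops to <=2
Tank 3 never reaches <=2 within 15 steps

Answer: -1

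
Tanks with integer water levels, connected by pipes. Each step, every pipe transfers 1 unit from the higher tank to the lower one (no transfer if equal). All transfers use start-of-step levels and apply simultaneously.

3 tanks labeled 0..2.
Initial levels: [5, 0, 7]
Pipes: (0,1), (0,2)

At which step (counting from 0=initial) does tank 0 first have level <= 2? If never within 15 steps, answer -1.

Step 1: flows [0->1,2->0] -> levels [5 1 6]
Step 2: flows [0->1,2->0] -> levels [5 2 5]
Step 3: flows [0->1,0=2] -> levels [4 3 5]
Step 4: flows [0->1,2->0] -> levels [4 4 4]
Step 5: flows [0=1,0=2] -> levels [4 4 4]
  -> stable; tank 0 stays at 4 > 2
Tank 0 never reaches <=2 within 15 steps

Answer: -1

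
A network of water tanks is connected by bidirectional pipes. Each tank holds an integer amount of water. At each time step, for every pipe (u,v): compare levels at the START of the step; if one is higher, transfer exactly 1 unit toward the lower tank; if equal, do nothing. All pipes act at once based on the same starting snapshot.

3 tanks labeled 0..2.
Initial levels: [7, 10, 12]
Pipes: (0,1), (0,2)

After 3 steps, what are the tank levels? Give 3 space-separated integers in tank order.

Answer: 9 10 10

Derivation:
Step 1: flows [1->0,2->0] -> levels [9 9 11]
Step 2: flows [0=1,2->0] -> levels [10 9 10]
Step 3: flows [0->1,0=2] -> levels [9 10 10]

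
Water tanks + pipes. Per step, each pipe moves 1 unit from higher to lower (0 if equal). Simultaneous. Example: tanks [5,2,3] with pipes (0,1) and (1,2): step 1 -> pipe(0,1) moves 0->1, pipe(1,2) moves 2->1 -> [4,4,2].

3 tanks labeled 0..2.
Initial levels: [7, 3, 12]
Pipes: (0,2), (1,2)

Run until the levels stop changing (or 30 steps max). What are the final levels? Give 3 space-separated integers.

Step 1: flows [2->0,2->1] -> levels [8 4 10]
Step 2: flows [2->0,2->1] -> levels [9 5 8]
Step 3: flows [0->2,2->1] -> levels [8 6 8]
Step 4: flows [0=2,2->1] -> levels [8 7 7]
Step 5: flows [0->2,1=2] -> levels [7 7 8]
Step 6: flows [2->0,2->1] -> levels [8 8 6]
Step 7: flows [0->2,1->2] -> levels [7 7 8]
  -> period-2 cycle: step 7 state = step 5 state; never stabilizes
  -> state at step 30: (30-5) mod 2 = 1, same as step 6 -> [8 8 6]

Answer: 8 8 6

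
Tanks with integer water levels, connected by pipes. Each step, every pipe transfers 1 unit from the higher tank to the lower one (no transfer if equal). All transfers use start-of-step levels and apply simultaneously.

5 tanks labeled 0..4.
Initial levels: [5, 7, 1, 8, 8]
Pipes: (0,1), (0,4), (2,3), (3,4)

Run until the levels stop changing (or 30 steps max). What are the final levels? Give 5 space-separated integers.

Step 1: flows [1->0,4->0,3->2,3=4] -> levels [7 6 2 7 7]
Step 2: flows [0->1,0=4,3->2,3=4] -> levels [6 7 3 6 7]
Step 3: flows [1->0,4->0,3->2,4->3] -> levels [8 6 4 6 5]
Step 4: flows [0->1,0->4,3->2,3->4] -> levels [6 7 5 4 7]
Step 5: flows [1->0,4->0,2->3,4->3] -> levels [8 6 4 6 5]
  -> period-2 cycle: step 5 state = step 3 state; never stabilizes
  -> state at step 30: (30-3) mod 2 = 1, same as step 4 -> [6 7 5 4 7]

Answer: 6 7 5 4 7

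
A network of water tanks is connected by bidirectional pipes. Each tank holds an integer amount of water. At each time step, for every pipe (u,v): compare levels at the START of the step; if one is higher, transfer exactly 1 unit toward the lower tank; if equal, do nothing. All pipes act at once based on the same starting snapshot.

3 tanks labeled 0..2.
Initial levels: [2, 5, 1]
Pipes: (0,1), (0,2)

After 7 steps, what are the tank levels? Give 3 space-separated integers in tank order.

Step 1: flows [1->0,0->2] -> levels [2 4 2]
Step 2: flows [1->0,0=2] -> levels [3 3 2]
Step 3: flows [0=1,0->2] -> levels [2 3 3]
Step 4: flows [1->0,2->0] -> levels [4 2 2]
Step 5: flows [0->1,0->2] -> levels [2 3 3]
  -> period-2 cycle: step 5 state = step 3 state
  -> state at step 7: (7-3) mod 2 = 0, same as step 3 -> [2 3 3]

Answer: 2 3 3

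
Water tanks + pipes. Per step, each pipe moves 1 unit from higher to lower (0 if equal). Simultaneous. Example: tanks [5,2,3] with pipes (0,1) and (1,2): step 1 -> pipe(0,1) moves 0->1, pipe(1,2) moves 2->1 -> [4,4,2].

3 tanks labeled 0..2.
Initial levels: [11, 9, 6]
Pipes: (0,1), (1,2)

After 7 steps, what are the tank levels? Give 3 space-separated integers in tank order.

Step 1: flows [0->1,1->2] -> levels [10 9 7]
Step 2: flows [0->1,1->2] -> levels [9 9 8]
Step 3: flows [0=1,1->2] -> levels [9 8 9]
Step 4: flows [0->1,2->1] -> levels [8 10 8]
Step 5: flows [1->0,1->2] -> levels [9 8 9]
  -> period-2 cycle: step 5 state = step 3 state
  -> state at step 7: (7-3) mod 2 = 0, same as step 3 -> [9 8 9]

Answer: 9 8 9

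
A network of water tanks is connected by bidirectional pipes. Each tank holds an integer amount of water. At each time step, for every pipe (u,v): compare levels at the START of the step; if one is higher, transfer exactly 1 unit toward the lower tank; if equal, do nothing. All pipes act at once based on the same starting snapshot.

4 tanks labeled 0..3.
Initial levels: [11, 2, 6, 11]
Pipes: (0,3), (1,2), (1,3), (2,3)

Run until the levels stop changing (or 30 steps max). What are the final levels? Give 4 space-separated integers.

Step 1: flows [0=3,2->1,3->1,3->2] -> levels [11 4 6 9]
Step 2: flows [0->3,2->1,3->1,3->2] -> levels [10 6 6 8]
Step 3: flows [0->3,1=2,3->1,3->2] -> levels [9 7 7 7]
Step 4: flows [0->3,1=2,1=3,2=3] -> levels [8 7 7 8]
Step 5: flows [0=3,1=2,3->1,3->2] -> levels [8 8 8 6]
Step 6: flows [0->3,1=2,1->3,2->3] -> levels [7 7 7 9]
Step 7: flows [3->0,1=2,3->1,3->2] -> levels [8 8 8 6]
  -> period-2 cycle: step 7 state = step 5 state; never stabilizes
  -> state at step 30: (30-5) mod 2 = 1, same as step 6 -> [7 7 7 9]

Answer: 7 7 7 9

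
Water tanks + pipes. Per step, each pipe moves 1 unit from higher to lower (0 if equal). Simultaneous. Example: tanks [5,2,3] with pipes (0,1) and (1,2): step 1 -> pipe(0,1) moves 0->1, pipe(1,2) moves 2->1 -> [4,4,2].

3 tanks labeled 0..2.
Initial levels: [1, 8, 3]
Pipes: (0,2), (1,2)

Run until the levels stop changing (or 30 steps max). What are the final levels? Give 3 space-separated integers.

Step 1: flows [2->0,1->2] -> levels [2 7 3]
Step 2: flows [2->0,1->2] -> levels [3 6 3]
Step 3: flows [0=2,1->2] -> levels [3 5 4]
Step 4: flows [2->0,1->2] -> levels [4 4 4]
Step 5: flows [0=2,1=2] -> levels [4 4 4]
  -> stable (no change)

Answer: 4 4 4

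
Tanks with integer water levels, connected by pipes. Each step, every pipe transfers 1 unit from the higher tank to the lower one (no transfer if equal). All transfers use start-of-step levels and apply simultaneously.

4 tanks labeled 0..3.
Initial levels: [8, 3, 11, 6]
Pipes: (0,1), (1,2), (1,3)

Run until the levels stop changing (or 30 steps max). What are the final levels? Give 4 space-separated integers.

Answer: 6 9 7 6

Derivation:
Step 1: flows [0->1,2->1,3->1] -> levels [7 6 10 5]
Step 2: flows [0->1,2->1,1->3] -> levels [6 7 9 6]
Step 3: flows [1->0,2->1,1->3] -> levels [7 6 8 7]
Step 4: flows [0->1,2->1,3->1] -> levels [6 9 7 6]
Step 5: flows [1->0,1->2,1->3] -> levels [7 6 8 7]
  -> period-2 cycle: step 5 state = step 3 state; never stabilizes
  -> state at step 30: (30-3) mod 2 = 1, same as step 4 -> [6 9 7 6]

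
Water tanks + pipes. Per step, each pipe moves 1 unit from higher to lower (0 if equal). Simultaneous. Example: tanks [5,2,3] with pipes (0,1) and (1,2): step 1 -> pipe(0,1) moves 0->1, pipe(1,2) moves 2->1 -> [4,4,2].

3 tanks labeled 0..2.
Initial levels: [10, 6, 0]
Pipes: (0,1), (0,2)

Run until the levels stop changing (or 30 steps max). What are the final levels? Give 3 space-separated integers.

Step 1: flows [0->1,0->2] -> levels [8 7 1]
Step 2: flows [0->1,0->2] -> levels [6 8 2]
Step 3: flows [1->0,0->2] -> levels [6 7 3]
Step 4: flows [1->0,0->2] -> levels [6 6 4]
Step 5: flows [0=1,0->2] -> levels [5 6 5]
Step 6: flows [1->0,0=2] -> levels [6 5 5]
Step 7: flows [0->1,0->2] -> levels [4 6 6]
Step 8: flows [1->0,2->0] -> levels [6 5 5]
  -> period-2 cycle: step 8 state = step 6 state; never stabilizes
  -> state at step 30: (30-6) mod 2 = 0, same as step 6 -> [6 5 5]

Answer: 6 5 5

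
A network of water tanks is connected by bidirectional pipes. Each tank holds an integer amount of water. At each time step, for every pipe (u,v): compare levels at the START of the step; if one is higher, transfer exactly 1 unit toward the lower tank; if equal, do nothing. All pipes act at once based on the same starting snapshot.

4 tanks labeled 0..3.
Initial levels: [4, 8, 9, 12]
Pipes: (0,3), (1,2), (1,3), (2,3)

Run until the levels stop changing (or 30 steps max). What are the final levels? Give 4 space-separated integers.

Answer: 9 8 9 7

Derivation:
Step 1: flows [3->0,2->1,3->1,3->2] -> levels [5 10 9 9]
Step 2: flows [3->0,1->2,1->3,2=3] -> levels [6 8 10 9]
Step 3: flows [3->0,2->1,3->1,2->3] -> levels [7 10 8 8]
Step 4: flows [3->0,1->2,1->3,2=3] -> levels [8 8 9 8]
Step 5: flows [0=3,2->1,1=3,2->3] -> levels [8 9 7 9]
Step 6: flows [3->0,1->2,1=3,3->2] -> levels [9 8 9 7]
Step 7: flows [0->3,2->1,1->3,2->3] -> levels [8 8 7 10]
Step 8: flows [3->0,1->2,3->1,3->2] -> levels [9 8 9 7]
  -> period-2 cycle: step 8 state = step 6 state; never stabilizes
  -> state at step 30: (30-6) mod 2 = 0, same as step 6 -> [9 8 9 7]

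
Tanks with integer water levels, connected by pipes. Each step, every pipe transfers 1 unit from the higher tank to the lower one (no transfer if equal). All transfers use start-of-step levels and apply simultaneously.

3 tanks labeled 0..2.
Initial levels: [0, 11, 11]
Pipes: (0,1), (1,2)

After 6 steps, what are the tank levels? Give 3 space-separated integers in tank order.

Step 1: flows [1->0,1=2] -> levels [1 10 11]
Step 2: flows [1->0,2->1] -> levels [2 10 10]
Step 3: flows [1->0,1=2] -> levels [3 9 10]
Step 4: flows [1->0,2->1] -> levels [4 9 9]
Step 5: flows [1->0,1=2] -> levels [5 8 9]
Step 6: flows [1->0,2->1] -> levels [6 8 8]

Answer: 6 8 8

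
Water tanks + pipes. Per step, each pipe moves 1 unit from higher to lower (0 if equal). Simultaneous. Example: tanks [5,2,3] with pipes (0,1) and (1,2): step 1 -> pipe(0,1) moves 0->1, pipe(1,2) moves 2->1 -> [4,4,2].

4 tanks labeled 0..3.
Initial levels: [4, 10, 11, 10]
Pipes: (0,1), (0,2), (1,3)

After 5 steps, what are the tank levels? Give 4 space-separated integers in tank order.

Answer: 10 8 8 9

Derivation:
Step 1: flows [1->0,2->0,1=3] -> levels [6 9 10 10]
Step 2: flows [1->0,2->0,3->1] -> levels [8 9 9 9]
Step 3: flows [1->0,2->0,1=3] -> levels [10 8 8 9]
Step 4: flows [0->1,0->2,3->1] -> levels [8 10 9 8]
Step 5: flows [1->0,2->0,1->3] -> levels [10 8 8 9]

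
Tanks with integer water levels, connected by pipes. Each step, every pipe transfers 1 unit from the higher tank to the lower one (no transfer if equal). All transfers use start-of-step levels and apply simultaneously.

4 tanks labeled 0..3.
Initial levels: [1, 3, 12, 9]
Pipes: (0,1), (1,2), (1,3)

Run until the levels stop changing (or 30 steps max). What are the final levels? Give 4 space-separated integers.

Step 1: flows [1->0,2->1,3->1] -> levels [2 4 11 8]
Step 2: flows [1->0,2->1,3->1] -> levels [3 5 10 7]
Step 3: flows [1->0,2->1,3->1] -> levels [4 6 9 6]
Step 4: flows [1->0,2->1,1=3] -> levels [5 6 8 6]
Step 5: flows [1->0,2->1,1=3] -> levels [6 6 7 6]
Step 6: flows [0=1,2->1,1=3] -> levels [6 7 6 6]
Step 7: flows [1->0,1->2,1->3] -> levels [7 4 7 7]
Step 8: flows [0->1,2->1,3->1] -> levels [6 7 6 6]
  -> period-2 cycle: step 8 state = step 6 state; never stabilizes
  -> state at step 30: (30-6) mod 2 = 0, same as step 6 -> [6 7 6 6]

Answer: 6 7 6 6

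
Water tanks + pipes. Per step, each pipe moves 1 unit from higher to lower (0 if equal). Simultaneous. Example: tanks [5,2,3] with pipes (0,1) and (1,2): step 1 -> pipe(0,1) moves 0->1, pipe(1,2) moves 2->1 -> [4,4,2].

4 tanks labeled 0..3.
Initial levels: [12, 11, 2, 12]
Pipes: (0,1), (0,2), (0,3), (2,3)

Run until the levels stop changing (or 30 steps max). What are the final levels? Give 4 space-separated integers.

Step 1: flows [0->1,0->2,0=3,3->2] -> levels [10 12 4 11]
Step 2: flows [1->0,0->2,3->0,3->2] -> levels [11 11 6 9]
Step 3: flows [0=1,0->2,0->3,3->2] -> levels [9 11 8 9]
Step 4: flows [1->0,0->2,0=3,3->2] -> levels [9 10 10 8]
Step 5: flows [1->0,2->0,0->3,2->3] -> levels [10 9 8 10]
Step 6: flows [0->1,0->2,0=3,3->2] -> levels [8 10 10 9]
Step 7: flows [1->0,2->0,3->0,2->3] -> levels [11 9 8 9]
Step 8: flows [0->1,0->2,0->3,3->2] -> levels [8 10 10 9]
  -> period-2 cycle: step 8 state = step 6 state; never stabilizes
  -> state at step 30: (30-6) mod 2 = 0, same as step 6 -> [8 10 10 9]

Answer: 8 10 10 9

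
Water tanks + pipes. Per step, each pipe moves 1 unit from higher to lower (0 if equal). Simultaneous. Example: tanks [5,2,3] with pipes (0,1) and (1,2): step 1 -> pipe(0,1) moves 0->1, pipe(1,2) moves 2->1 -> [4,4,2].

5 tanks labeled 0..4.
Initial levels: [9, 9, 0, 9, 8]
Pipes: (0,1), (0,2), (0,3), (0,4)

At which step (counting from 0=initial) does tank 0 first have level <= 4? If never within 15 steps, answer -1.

Step 1: flows [0=1,0->2,0=3,0->4] -> levels [7 9 1 9 9]
Step 2: flows [1->0,0->2,3->0,4->0] -> levels [9 8 2 8 8]
Step 3: flows [0->1,0->2,0->3,0->4] -> levels [5 9 3 9 9]
Step 4: flows [1->0,0->2,3->0,4->0] -> levels [7 8 4 8 8]
Step 5: flows [1->0,0->2,3->0,4->0] -> levels [9 7 5 7 7]
Step 6: flows [0->1,0->2,0->3,0->4] -> levels [5 8 6 8 8]
Step 7: flows [1->0,2->0,3->0,4->0] -> levels [9 7 5 7 7]
  -> period-2 cycle (repeats step 5); tank 0 never drops to <=4
Tank 0 never reaches <=4 within 15 steps

Answer: -1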